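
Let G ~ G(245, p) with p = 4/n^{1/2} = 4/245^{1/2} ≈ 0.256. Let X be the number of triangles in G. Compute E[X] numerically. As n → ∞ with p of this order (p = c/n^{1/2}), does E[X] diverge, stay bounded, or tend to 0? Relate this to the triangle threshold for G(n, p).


Number of potential triangles: C(245, 3) = 2421090.
Each occurs with probability p³ ≈ (0.256)³ ≈ 1.66890e-02.
By linearity: E[X] = C(245, 3)·p³ ≈ 2421090 · 1.66890e-02 ≈ 40405.621.
Since α = 1/2 < 1, p = c/n^{1/2} ≫ 1/n is above the triangle threshold p ~ 1/n. Asymptotically E[X] ~ (c³/6)·n^{3(1−α)} = (4³/6)·n^{1.5} → ∞; triangles are abundant w.h.p.

E[X] ≈ 40405.621; in regime p = Θ(1/n^{1/2}) E[X] diverges (above the triangle threshold p ~ 1/n).


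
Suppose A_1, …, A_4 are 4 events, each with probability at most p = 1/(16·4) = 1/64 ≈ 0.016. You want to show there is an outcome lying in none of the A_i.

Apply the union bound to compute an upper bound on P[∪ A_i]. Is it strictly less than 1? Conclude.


Union bound: P[∪_{i=1}^{4} A_i] ≤ Σ_i P[A_i] ≤ 4·p = 4·(1/64) = 1/16.
Numerically: 1/16 ≈ 0.062.
Is 1/16 < 1? YES.
Since P[∪ A_i] ≤ 1/16 < 1, the complement has P[∩ A_i^c] ≥ 1 − 1/16 = 15/16 > 0, so some outcome avoids every A_i.

4·p = 1/16 ≈ 0.062; existence CERTIFIED by the union bound.


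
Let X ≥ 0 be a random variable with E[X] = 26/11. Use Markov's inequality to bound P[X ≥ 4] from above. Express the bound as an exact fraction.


μ = E[X] = 26/11, a = 4.
Markov: P[X ≥ 4] ≤ μ/a = (26/11)/4 = 13/22.
Numerically: ≈ 0.590909.
(Since a = 4 > μ = 2.363636, the bound 13/22 is < 1 and informative.)

P[X ≥ 4] ≤ 13/22 ≈ 0.590909.


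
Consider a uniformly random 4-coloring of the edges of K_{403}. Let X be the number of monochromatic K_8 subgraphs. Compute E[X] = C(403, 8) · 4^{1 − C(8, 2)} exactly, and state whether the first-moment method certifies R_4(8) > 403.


E[X] = C(403, 8) · 4^{1 − 28} = 16090020602228430 · 4^{−27} = 16090020602228430/18014398509481984.
As a reduced fraction: E[X] = 8045010301114215/9007199254740992 ≈ 0.8932.
Is E[X] < 1? YES.
Since E[X] < 1, there exists a 4-coloring of K_{403} with no monochromatic K_8; hence R_4(8) > 403.

E[X] = 8045010301114215/9007199254740992 ≈ 0.8932; E[X] < 1, so R_4(8) > 403.


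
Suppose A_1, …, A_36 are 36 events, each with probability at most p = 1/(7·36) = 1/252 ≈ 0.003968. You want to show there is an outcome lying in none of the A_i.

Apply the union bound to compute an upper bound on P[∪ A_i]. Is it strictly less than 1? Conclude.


Union bound: P[∪_{i=1}^{36} A_i] ≤ Σ_i P[A_i] ≤ 36·p = 36·(1/252) = 1/7.
Numerically: 1/7 ≈ 0.142857.
Is 1/7 < 1? YES.
Since P[∪ A_i] ≤ 1/7 < 1, the complement has P[∩ A_i^c] ≥ 1 − 1/7 = 6/7 > 0, so some outcome avoids every A_i.

36·p = 1/7 ≈ 0.142857; existence CERTIFIED by the union bound.


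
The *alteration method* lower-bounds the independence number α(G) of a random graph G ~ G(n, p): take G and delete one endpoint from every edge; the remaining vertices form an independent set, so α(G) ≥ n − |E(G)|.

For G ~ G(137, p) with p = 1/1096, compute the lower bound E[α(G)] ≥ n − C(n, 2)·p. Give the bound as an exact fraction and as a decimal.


E[|E(G)|] = C(137, 2)·p = 9316 · (1/1096) = 17/2.
E[α(G)] ≥ n − E[|E(G)|] = 137 − 17/2 = 257/2.
Numerically: ≈ 128.500000.
(This is only a lower bound; the true E[α(G)] may be larger.)

E[α(G)] ≥ 257/2 ≈ 128.500000.


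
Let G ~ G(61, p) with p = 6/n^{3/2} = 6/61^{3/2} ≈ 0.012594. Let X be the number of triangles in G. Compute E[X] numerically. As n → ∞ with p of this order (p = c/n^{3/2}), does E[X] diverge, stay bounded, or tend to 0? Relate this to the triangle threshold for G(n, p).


Number of potential triangles: C(61, 3) = 35990.
Each occurs with probability p³ ≈ (0.012594)³ ≈ 1.9974205e-06.
By linearity: E[X] = C(61, 3)·p³ ≈ 35990 · 1.9974205e-06 ≈ 0.07189.
Since α = 3/2 > 1, p = c/n^{3/2} = o(1/n) is below the triangle threshold p ~ 1/n. Asymptotically E[X] ~ (c³/6)·n^{3(1−α)} = (6³/6)·n^{-1.5} → 0, so by Markov's inequality G has no triangles w.h.p.

E[X] ≈ 0.07189; in regime p = Θ(1/n^{3/2}) E[X] tends to 0 (below the triangle threshold p ~ 1/n).


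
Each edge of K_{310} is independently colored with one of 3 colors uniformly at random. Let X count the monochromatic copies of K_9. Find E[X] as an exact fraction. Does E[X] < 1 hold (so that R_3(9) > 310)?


E[X] = C(310, 9) · 3^{1 − 36} = 64802334749614660 · 3^{−35} = 64802334749614660/50031545098999707.
As a reduced fraction: E[X] = 64802334749614660/50031545098999707 ≈ 1.295.
Is E[X] < 1? NO.
Since E[X] ≥ 1, the first-moment bound is inconclusive at n = 310; it does NOT by itself certify R_3(9) > 310.

E[X] = 64802334749614660/50031545098999707 ≈ 1.295; E[X] ≥ 1; first-moment method inconclusive here.


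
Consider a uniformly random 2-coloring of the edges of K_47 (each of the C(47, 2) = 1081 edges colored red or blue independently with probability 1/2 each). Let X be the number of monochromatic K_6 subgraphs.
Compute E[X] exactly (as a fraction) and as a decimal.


Let X = Σ_S X_S over the C(47, 6) = 10737573 subsets S of size 6, where X_S = 1 if the K_6 on S is monochromatic.
For a fixed S, the K_6 on S has C(6, 2) = 15 edges. P[all 15 edges red] = (1/2)^15, and likewise for blue, so P[monochromatic] = 2·(1/2)^15 = 2^{1 − 15} = 1/16384.
Summing: E[X] = C(47, 6) · 2^{1 − 15} = 10737573 · 1/16384 = 10737573/16384.
Numerically: E[X] ≈ 655.369.

E[X] = C(47,6)·2^(1−C(6,2)) = 10737573/16384 ≈ 655.369.


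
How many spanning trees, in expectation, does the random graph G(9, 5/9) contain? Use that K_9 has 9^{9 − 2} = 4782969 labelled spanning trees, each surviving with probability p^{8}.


K_9 has 9^{9 − 2} = 4782969 labelled spanning trees.
For each such spanning tree H, let X_H = 1 if all 8 edges of H are present in G. Then P[X_H = 1] = p^{8} = (5/9)^{8} = 390625/43046721.
By linearity of expectation: E[X] = Σ_H E[X_H] = 4782969 · p^{8} = 4782969 · 390625/43046721 = 390625/9.
Numerically: E[X] ≈ 43403.

E[X] = 4782969 · (5/9)^{8} = 390625/9 ≈ 43403.


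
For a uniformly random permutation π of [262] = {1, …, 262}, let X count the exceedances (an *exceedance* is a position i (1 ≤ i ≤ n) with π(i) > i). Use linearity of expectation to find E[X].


Write X = Σ_{i=1}^{262} X_i, where X_i = 1_{π(i) > i}.
For each fixed i, π(i) is uniform over {1, …, 262} (marginal of a uniform permutation), so P[π(i) > i] = (n − i)/n. Summing: Σ_{i=1}^{262} (n − i)/n = (0 + 1 + … + 261)/262 = 262(262 − 1)/(2·262) = (262 − 1)/2.
Hence E[X] = Σ_{i=1}^{262} (262 − i)/262 = 261/2 ≈ 130.5000.

E[X] = 261/2 = 130.5000.


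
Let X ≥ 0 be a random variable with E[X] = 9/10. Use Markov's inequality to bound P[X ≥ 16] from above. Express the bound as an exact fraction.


μ = E[X] = 9/10, a = 16.
Markov: P[X ≥ 16] ≤ μ/a = (9/10)/16 = 9/160.
Numerically: ≈ 0.05625.
(Since a = 16 > μ = 0.90000, the bound 9/160 is < 1 and informative.)

P[X ≥ 16] ≤ 9/160 ≈ 0.05625.


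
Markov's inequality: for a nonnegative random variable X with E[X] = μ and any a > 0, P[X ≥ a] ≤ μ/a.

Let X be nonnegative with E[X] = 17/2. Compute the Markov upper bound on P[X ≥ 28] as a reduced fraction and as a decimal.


μ = E[X] = 17/2, a = 28.
Markov: P[X ≥ 28] ≤ μ/a = (17/2)/28 = 17/56.
Numerically: ≈ 0.304.
(Since a = 28 > μ = 8.500, the bound 17/56 is < 1 and informative.)

P[X ≥ 28] ≤ 17/56 ≈ 0.304.


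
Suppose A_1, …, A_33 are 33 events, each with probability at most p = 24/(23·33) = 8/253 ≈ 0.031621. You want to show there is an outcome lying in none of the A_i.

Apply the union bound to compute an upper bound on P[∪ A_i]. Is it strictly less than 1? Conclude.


Union bound: P[∪_{i=1}^{33} A_i] ≤ Σ_i P[A_i] ≤ 33·p = 33·(8/253) = 24/23.
Numerically: 24/23 ≈ 1.043478.
Is 24/23 < 1? NO.
Since the bound 24/23 is ≥ 1, the union bound is uninformative here; it does NOT by itself certify existence.

33·p = 24/23 ≈ 1.043478; existence NOT certified by the union bound.


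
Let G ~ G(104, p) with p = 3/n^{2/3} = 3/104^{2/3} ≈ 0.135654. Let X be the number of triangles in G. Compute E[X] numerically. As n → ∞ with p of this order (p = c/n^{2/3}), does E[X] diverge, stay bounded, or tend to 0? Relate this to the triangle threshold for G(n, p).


Number of potential triangles: C(104, 3) = 182104.
Each occurs with probability p³ ≈ (0.135654)³ ≈ 2.49630178e-03.
By linearity: E[X] = C(104, 3)·p³ ≈ 182104 · 2.49630178e-03 ≈ 454.586538.
Since α = 2/3 < 1, p = c/n^{2/3} ≫ 1/n is above the triangle threshold p ~ 1/n. Asymptotically E[X] ~ (c³/6)·n^{3(1−α)} = (3³/6)·n^{1} → ∞; triangles are abundant w.h.p.

E[X] ≈ 454.586538; in regime p = Θ(1/n^{2/3}) E[X] diverges (above the triangle threshold p ~ 1/n).


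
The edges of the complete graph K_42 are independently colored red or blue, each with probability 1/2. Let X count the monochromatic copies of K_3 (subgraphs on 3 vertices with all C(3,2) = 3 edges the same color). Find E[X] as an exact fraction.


Let X = Σ_S X_S over the C(42, 3) = 11480 subsets S of size 3, where X_S = 1 if the K_3 on S is monochromatic.
For a fixed S, the K_3 on S has C(3, 2) = 3 edges. P[all 3 edges red] = (1/2)^3, and likewise for blue, so P[monochromatic] = 2·(1/2)^3 = 2^{1 − 3} = 1/4.
By linearity: E[X] = C(42, 3) · 2^{1 − 3} = 11480 · 1/4 = 2870.
Numerically: E[X] ≈ 2870.000.

E[X] = C(42,3)·2^(1−C(3,2)) = 2870 ≈ 2870.000.


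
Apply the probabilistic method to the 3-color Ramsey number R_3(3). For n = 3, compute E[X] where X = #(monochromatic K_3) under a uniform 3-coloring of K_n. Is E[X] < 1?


E[X] = C(3, 3) · 3^{1 − 3} = 1 · 3^{−2} = 1/9.
As a reduced fraction: E[X] = 1/9 ≈ 0.1111.
Is E[X] < 1? YES.
Since E[X] < 1, there exists a 3-coloring of K_{3} with no monochromatic K_3; hence R_3(3) > 3.

E[X] = 1/9 ≈ 0.1111; E[X] < 1, so R_3(3) > 3.


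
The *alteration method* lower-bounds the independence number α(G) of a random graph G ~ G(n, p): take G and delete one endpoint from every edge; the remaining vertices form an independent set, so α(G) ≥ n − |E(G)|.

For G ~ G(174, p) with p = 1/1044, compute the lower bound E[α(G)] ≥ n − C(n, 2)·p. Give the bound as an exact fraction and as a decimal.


E[|E(G)|] = C(174, 2)·p = 15051 · (1/1044) = 173/12.
E[α(G)] ≥ n − E[|E(G)|] = 174 − 173/12 = 1915/12.
Numerically: ≈ 159.583333.
(This is only a lower bound; the true E[α(G)] may be larger.)

E[α(G)] ≥ 1915/12 ≈ 159.583333.


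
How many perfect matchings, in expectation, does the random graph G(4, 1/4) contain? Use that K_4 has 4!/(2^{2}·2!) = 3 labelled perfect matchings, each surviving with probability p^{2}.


K_4 has 4!/(2^{2}·2!) = 3 labelled perfect matchings.
For each such perfect matching H, let X_H = 1 if all 2 edges of H are present in G. Then P[X_H = 1] = p^{2} = (1/4)^{2} = 1/16.
By linearity: E[X] = Σ_H E[X_H] = 3 · p^{2} = 3 · 1/16 = 3/16.
Numerically: E[X] ≈ 0.188.

E[X] = 3 · (1/4)^{2} = 3/16 ≈ 0.188.


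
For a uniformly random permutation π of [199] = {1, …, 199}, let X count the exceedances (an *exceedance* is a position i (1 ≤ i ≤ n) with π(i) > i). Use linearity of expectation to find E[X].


Write X = Σ_{i=1}^{199} X_i, where X_i = 1_{π(i) > i}.
For each fixed i, π(i) is uniform over {1, …, 199} (marginal of a uniform permutation), so P[π(i) > i] = (n − i)/n. Summing: Σ_{i=1}^{199} (n − i)/n = (0 + 1 + … + 198)/199 = 199(199 − 1)/(2·199) = (199 − 1)/2.
Hence E[X] = Σ_{i=1}^{199} (199 − i)/199 = 99 ≈ 99.000000.

E[X] = 99 = 99.000000.


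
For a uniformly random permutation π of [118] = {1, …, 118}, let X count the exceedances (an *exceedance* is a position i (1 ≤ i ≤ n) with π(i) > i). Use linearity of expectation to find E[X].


Write X = Σ_{i=1}^{118} X_i, where X_i = 1_{π(i) > i}.
For each fixed i, π(i) is uniform over {1, …, 118} (marginal of a uniform permutation), so P[π(i) > i] = (n − i)/n. Summing: Σ_{i=1}^{118} (n − i)/n = (0 + 1 + … + 117)/118 = 118(118 − 1)/(2·118) = (118 − 1)/2.
Hence E[X] = Σ_{i=1}^{118} (118 − i)/118 = 117/2 ≈ 58.500000.

E[X] = 117/2 = 58.500000.


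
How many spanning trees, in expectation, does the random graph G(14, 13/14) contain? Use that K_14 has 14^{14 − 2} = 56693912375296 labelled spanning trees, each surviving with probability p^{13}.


K_14 has 14^{14 − 2} = 56693912375296 labelled spanning trees.
For each such spanning tree H, let X_H = 1 if all 13 edges of H are present in G. Then P[X_H = 1] = p^{13} = (13/14)^{13} = 302875106592253/793714773254144.
By linearity of expectation: E[X] = Σ_H E[X_H] = 56693912375296 · p^{13} = 56693912375296 · 302875106592253/793714773254144 = 302875106592253/14.
Numerically: E[X] ≈ 2.16e+13.

E[X] = 56693912375296 · (13/14)^{13} = 302875106592253/14 ≈ 2.16e+13.


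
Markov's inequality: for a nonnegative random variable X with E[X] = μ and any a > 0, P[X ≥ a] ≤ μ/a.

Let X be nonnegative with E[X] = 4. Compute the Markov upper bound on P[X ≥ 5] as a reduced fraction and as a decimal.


μ = E[X] = 4, a = 5.
Markov: P[X ≥ 5] ≤ μ/a = (4)/5 = 4/5.
Numerically: ≈ 0.80000.
(Since a = 5 > μ = 4.00000, the bound 4/5 is < 1 and informative.)

P[X ≥ 5] ≤ 4/5 ≈ 0.80000.


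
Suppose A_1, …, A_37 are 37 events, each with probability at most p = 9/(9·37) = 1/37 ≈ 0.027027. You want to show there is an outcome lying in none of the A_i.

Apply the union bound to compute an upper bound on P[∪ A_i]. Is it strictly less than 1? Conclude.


Union bound: P[∪_{i=1}^{37} A_i] ≤ Σ_i P[A_i] ≤ 37·p = 37·(1/37) = 1.
Numerically: 1 ≈ 1.000000.
Is 1 < 1? NO.
Since the bound 1 is ≥ 1, the union bound is uninformative here; it does NOT by itself certify existence.

37·p = 1 ≈ 1.000000; existence NOT certified by the union bound.


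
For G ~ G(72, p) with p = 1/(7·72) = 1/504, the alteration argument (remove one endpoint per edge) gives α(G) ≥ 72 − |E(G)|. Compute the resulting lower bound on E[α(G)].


E[|E(G)|] = C(72, 2)·p = 2556 · (1/504) = 71/14.
E[α(G)] ≥ n − E[|E(G)|] = 72 − 71/14 = 937/14.
Numerically: ≈ 66.92857.
(This is only a lower bound; the true E[α(G)] may be larger.)

E[α(G)] ≥ 937/14 ≈ 66.92857.


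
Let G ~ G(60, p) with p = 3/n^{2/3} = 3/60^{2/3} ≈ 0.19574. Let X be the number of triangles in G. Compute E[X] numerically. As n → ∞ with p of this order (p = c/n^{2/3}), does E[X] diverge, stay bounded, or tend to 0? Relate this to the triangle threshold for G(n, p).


Number of potential triangles: C(60, 3) = 34220.
Each occurs with probability p³ ≈ (0.19574)³ ≈ 7.5000000e-03.
By linearity: E[X] = C(60, 3)·p³ ≈ 34220 · 7.5000000e-03 ≈ 256.65000.
Since α = 2/3 < 1, p = c/n^{2/3} ≫ 1/n is above the triangle threshold p ~ 1/n. Asymptotically E[X] ~ (c³/6)·n^{3(1−α)} = (3³/6)·n^{1} → ∞; triangles are abundant w.h.p.

E[X] ≈ 256.65000; in regime p = Θ(1/n^{2/3}) E[X] diverges (above the triangle threshold p ~ 1/n).


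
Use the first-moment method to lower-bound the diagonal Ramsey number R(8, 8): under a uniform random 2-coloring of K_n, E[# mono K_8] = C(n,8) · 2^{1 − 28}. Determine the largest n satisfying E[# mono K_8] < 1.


We need C(n, 8) · 2^{1 − 28} < 1, i.e. C(n, 8) < 2^{28 − 1} = 134217728.
Check values of n near the boundary:
  n = 40: C(40, 8) = 76904685; 76904685 < 134217728? YES
  n = 41: C(41, 8) = 95548245; 95548245 < 134217728? YES
  n = 42: C(42, 8) = 118030185; 118030185 < 134217728? YES
  n = 43: C(43, 8) = 145008513; 145008513 < 134217728? NO
  n = 44: C(44, 8) = 177232627; 177232627 < 134217728? NO
  n = 45: C(45, 8) = 215553195; 215553195 < 134217728? NO
The largest n with C(n, 8) < 134217728 is n = 42 (where E[X] = 118030185/134217728 ≈ 0.879393). Hence R(8, 8) > 42, i.e. R(8, 8) ≥ 43.

Largest n = 42; hence R(8, 8) > 42.


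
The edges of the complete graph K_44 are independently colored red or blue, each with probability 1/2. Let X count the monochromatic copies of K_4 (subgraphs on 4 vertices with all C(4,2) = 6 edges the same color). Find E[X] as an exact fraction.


Let X = Σ_S X_S over the C(44, 4) = 135751 subsets S of size 4, where X_S = 1 if the K_4 on S is monochromatic.
For a fixed S, the K_4 on S has C(4, 2) = 6 edges. P[all 6 edges red] = (1/2)^6, and likewise for blue, so P[monochromatic] = 2·(1/2)^6 = 2^{1 − 6} = 1/32.
Summing: E[X] = C(44, 4) · 2^{1 − 6} = 135751 · 1/32 = 135751/32.
Numerically: E[X] ≈ 4242.218750.

E[X] = C(44,4)·2^(1−C(4,2)) = 135751/32 ≈ 4242.218750.


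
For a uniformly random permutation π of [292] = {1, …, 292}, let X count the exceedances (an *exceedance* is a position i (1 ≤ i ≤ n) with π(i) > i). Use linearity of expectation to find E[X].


Write X = Σ_{i=1}^{292} X_i, where X_i = 1_{π(i) > i}.
For each fixed i, π(i) is uniform over {1, …, 292} (marginal of a uniform permutation), so P[π(i) > i] = (n − i)/n. Summing: Σ_{i=1}^{292} (n − i)/n = (0 + 1 + … + 291)/292 = 292(292 − 1)/(2·292) = (292 − 1)/2.
Hence E[X] = Σ_{i=1}^{292} (292 − i)/292 = 291/2 ≈ 145.500.

E[X] = 291/2 = 145.500.


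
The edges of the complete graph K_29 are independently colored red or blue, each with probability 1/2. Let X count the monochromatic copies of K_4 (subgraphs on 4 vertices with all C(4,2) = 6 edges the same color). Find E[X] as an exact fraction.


Let X = Σ_S X_S over the C(29, 4) = 23751 subsets S of size 4, where X_S = 1 if the K_4 on S is monochromatic.
For a fixed S, the K_4 on S has C(4, 2) = 6 edges. P[all 6 edges red] = (1/2)^6, and likewise for blue, so P[monochromatic] = 2·(1/2)^6 = 2^{1 − 6} = 1/32.
By linearity: E[X] = C(29, 4) · 2^{1 − 6} = 23751 · 1/32 = 23751/32.
Numerically: E[X] ≈ 742.21875.

E[X] = C(29,4)·2^(1−C(4,2)) = 23751/32 ≈ 742.21875.


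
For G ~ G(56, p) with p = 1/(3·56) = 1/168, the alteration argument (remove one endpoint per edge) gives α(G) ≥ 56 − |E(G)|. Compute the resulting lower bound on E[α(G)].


E[|E(G)|] = C(56, 2)·p = 1540 · (1/168) = 55/6.
E[α(G)] ≥ n − E[|E(G)|] = 56 − 55/6 = 281/6.
Numerically: ≈ 46.8333.
(This is only a lower bound; the true E[α(G)] may be larger.)

E[α(G)] ≥ 281/6 ≈ 46.8333.


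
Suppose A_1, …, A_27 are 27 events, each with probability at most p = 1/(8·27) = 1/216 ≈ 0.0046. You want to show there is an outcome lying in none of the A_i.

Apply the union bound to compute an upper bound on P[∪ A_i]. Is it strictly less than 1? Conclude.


Union bound: P[∪_{i=1}^{27} A_i] ≤ Σ_i P[A_i] ≤ 27·p = 27·(1/216) = 1/8.
Numerically: 1/8 ≈ 0.1250.
Is 1/8 < 1? YES.
Since P[∪ A_i] ≤ 1/8 < 1, the complement has P[∩ A_i^c] ≥ 1 − 1/8 = 7/8 > 0, so some outcome avoids every A_i.

27·p = 1/8 ≈ 0.1250; existence CERTIFIED by the union bound.


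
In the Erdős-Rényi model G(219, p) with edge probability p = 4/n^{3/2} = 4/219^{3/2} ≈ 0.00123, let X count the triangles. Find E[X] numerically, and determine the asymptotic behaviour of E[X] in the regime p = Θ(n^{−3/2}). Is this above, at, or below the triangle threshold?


Number of potential triangles: C(219, 3) = 1726669.
Each occurs with probability p³ ≈ (0.00123)³ ≈ 1.88010e-09.
By linearity: E[X] = C(219, 3)·p³ ≈ 1726669 · 1.88010e-09 ≈ 0.003.
Since α = 3/2 > 1, p = c/n^{3/2} = o(1/n) is below the triangle threshold p ~ 1/n. Asymptotically E[X] ~ (c³/6)·n^{3(1−α)} = (4³/6)·n^{-1.5} → 0, so by Markov's inequality G has no triangles w.h.p.

E[X] ≈ 0.003; in regime p = Θ(1/n^{3/2}) E[X] tends to 0 (below the triangle threshold p ~ 1/n).


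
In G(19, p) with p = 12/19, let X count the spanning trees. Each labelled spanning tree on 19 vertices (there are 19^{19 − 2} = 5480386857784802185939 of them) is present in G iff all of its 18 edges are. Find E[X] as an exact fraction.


K_19 has 19^{19 − 2} = 5480386857784802185939 labelled spanning trees.
For each such spanning tree H, let X_H = 1 if all 18 edges of H are present in G. Then P[X_H = 1] = p^{18} = (12/19)^{18} = 26623333280885243904/104127350297911241532841.
Summing the indicators: E[X] = Σ_H E[X_H] = 5480386857784802185939 · p^{18} = 5480386857784802185939 · 26623333280885243904/104127350297911241532841 = 26623333280885243904/19.
Numerically: E[X] ≈ 1.401e+18.

E[X] = 5480386857784802185939 · (12/19)^{18} = 26623333280885243904/19 ≈ 1.401e+18.


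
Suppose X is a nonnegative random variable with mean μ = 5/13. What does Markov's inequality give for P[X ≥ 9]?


μ = E[X] = 5/13, a = 9.
Markov: P[X ≥ 9] ≤ μ/a = (5/13)/9 = 5/117.
Numerically: ≈ 0.04274.
(Since a = 9 > μ = 0.38462, the bound 5/117 is < 1 and informative.)

P[X ≥ 9] ≤ 5/117 ≈ 0.04274.


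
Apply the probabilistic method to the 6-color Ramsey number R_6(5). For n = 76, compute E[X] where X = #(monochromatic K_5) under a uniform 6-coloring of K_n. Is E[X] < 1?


E[X] = C(76, 5) · 6^{1 − 10} = 18474840 · 6^{−9} = 18474840/10077696.
As a reduced fraction: E[X] = 256595/139968 ≈ 1.83324.
Is E[X] < 1? NO.
Since E[X] ≥ 1, the first-moment bound is inconclusive at n = 76; it does NOT by itself certify R_6(5) > 76.

E[X] = 256595/139968 ≈ 1.83324; E[X] ≥ 1; first-moment method inconclusive here.


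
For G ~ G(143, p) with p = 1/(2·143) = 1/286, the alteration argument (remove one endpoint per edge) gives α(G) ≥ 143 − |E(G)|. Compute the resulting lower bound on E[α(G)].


E[|E(G)|] = C(143, 2)·p = 10153 · (1/286) = 71/2.
E[α(G)] ≥ n − E[|E(G)|] = 143 − 71/2 = 215/2.
Numerically: ≈ 107.500000.
(This is only a lower bound; the true E[α(G)] may be larger.)

E[α(G)] ≥ 215/2 ≈ 107.500000.


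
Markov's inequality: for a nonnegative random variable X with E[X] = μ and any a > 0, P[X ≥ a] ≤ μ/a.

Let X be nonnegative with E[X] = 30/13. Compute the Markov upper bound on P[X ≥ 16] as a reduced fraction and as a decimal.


μ = E[X] = 30/13, a = 16.
Markov: P[X ≥ 16] ≤ μ/a = (30/13)/16 = 15/104.
Numerically: ≈ 0.144.
(Since a = 16 > μ = 2.308, the bound 15/104 is < 1 and informative.)

P[X ≥ 16] ≤ 15/104 ≈ 0.144.


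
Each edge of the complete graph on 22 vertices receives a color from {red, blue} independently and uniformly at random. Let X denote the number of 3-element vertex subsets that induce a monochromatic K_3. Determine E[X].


Let X = Σ_S X_S over the C(22, 3) = 1540 subsets S of size 3, where X_S = 1 if the K_3 on S is monochromatic.
For a fixed S, the K_3 on S has C(3, 2) = 3 edges. P[all 3 edges red] = (1/2)^3, and likewise for blue, so P[monochromatic] = 2·(1/2)^3 = 2^{1 − 3} = 1/4.
Summing: E[X] = C(22, 3) · 2^{1 − 3} = 1540 · 1/4 = 385.
Numerically: E[X] ≈ 385.000000.

E[X] = C(22,3)·2^(1−C(3,2)) = 385 ≈ 385.000000.


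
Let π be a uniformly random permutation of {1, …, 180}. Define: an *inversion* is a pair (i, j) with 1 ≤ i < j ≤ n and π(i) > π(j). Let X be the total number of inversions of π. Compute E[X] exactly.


Write X = Σ X_I over the C(180, 2) = 16110 pairs i < j, with X_I the indicator of one inversion.
There are 16110 indicators.
For each fixed pair i < j, the values π(i) and π(j) are two distinct elements of {1, …, 180} in uniformly random order; by symmetry P[π(i) > π(j)] = 1/2.
By linearity: E[X] = 16110 · (1/2) = C(180, 2) · (1/2) = 16110/2 = 8055 ≈ 8055.000.

E[X] = 8055 = 8055.000.


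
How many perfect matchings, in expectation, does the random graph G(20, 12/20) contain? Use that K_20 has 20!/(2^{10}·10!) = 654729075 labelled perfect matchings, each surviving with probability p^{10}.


K_20 has 20!/(2^{10}·10!) = 654729075 labelled perfect matchings.
For each such perfect matching H, let X_H = 1 if all 10 edges of H are present in G. Then P[X_H = 1] = p^{10} = (3/5)^{10} = 59049/9765625.
By linearity: E[X] = Σ_H E[X_H] = 654729075 · p^{10} = 654729075 · 59049/9765625 = 1546443885987/390625.
Numerically: E[X] ≈ 3.9589e+06.

E[X] = 654729075 · (3/5)^{10} = 1546443885987/390625 ≈ 3.9589e+06.


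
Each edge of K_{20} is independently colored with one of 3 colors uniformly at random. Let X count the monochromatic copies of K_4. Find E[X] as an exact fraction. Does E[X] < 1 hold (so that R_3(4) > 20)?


E[X] = C(20, 4) · 3^{1 − 6} = 4845 · 3^{−5} = 4845/243.
As a reduced fraction: E[X] = 1615/81 ≈ 19.938272.
Is E[X] < 1? NO.
Since E[X] ≥ 1, the first-moment bound is inconclusive at n = 20; it does NOT by itself certify R_3(4) > 20.

E[X] = 1615/81 ≈ 19.938272; E[X] ≥ 1; first-moment method inconclusive here.


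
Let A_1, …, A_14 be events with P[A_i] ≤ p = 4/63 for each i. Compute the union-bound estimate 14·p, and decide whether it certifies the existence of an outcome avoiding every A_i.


Union bound: P[∪_{i=1}^{14} A_i] ≤ Σ_i P[A_i] ≤ 14·p = 14·(4/63) = 8/9.
Numerically: 8/9 ≈ 0.8888889.
Is 8/9 < 1? YES.
Since P[∪ A_i] ≤ 8/9 < 1, the complement has P[∩ A_i^c] ≥ 1 − 8/9 = 1/9 > 0, so some outcome avoids every A_i.

14·p = 8/9 ≈ 0.8888889; existence CERTIFIED by the union bound.


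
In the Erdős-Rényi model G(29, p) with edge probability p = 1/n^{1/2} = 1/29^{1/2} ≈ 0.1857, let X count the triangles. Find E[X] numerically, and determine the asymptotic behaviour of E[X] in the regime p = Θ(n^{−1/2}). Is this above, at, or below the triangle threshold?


Number of potential triangles: C(29, 3) = 3654.
Each occurs with probability p³ ≈ (0.1857)³ ≈ 6.403288e-03.
By linearity: E[X] = C(29, 3)·p³ ≈ 3654 · 6.403288e-03 ≈ 23.3976.
Since α = 1/2 < 1, p = c/n^{1/2} ≫ 1/n is above the triangle threshold p ~ 1/n. Asymptotically E[X] ~ (c³/6)·n^{3(1−α)} = (1³/6)·n^{1.5} → ∞; triangles are abundant w.h.p.

E[X] ≈ 23.3976; in regime p = Θ(1/n^{1/2}) E[X] diverges (above the triangle threshold p ~ 1/n).


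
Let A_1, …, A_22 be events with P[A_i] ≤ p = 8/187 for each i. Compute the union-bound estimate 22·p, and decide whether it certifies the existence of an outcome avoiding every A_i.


Union bound: P[∪_{i=1}^{22} A_i] ≤ Σ_i P[A_i] ≤ 22·p = 22·(8/187) = 16/17.
Numerically: 16/17 ≈ 0.941176.
Is 16/17 < 1? YES.
Since P[∪ A_i] ≤ 16/17 < 1, the complement has P[∩ A_i^c] ≥ 1 − 16/17 = 1/17 > 0, so some outcome avoids every A_i.

22·p = 16/17 ≈ 0.941176; existence CERTIFIED by the union bound.


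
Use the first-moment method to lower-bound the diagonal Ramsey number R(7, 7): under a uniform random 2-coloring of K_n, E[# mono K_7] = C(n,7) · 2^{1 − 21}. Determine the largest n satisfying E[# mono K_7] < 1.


We need C(n, 7) · 2^{1 − 21} < 1, i.e. C(n, 7) < 2^{21 − 1} = 1048576.
Check values of n near the boundary:
  n = 21: C(21, 7) = 116280; 116280 < 1048576? YES
  n = 22: C(22, 7) = 170544; 170544 < 1048576? YES
  n = 23: C(23, 7) = 245157; 245157 < 1048576? YES
  n = 24: C(24, 7) = 346104; 346104 < 1048576? YES
  n = 25: C(25, 7) = 480700; 480700 < 1048576? YES
  n = 26: C(26, 7) = 657800; 657800 < 1048576? YES
  n = 27: C(27, 7) = 888030; 888030 < 1048576? YES
  n = 28: C(28, 7) = 1184040; 1184040 < 1048576? NO
  n = 29: C(29, 7) = 1560780; 1560780 < 1048576? NO
The largest n with C(n, 7) < 1048576 is n = 27 (where E[X] = 444015/524288 ≈ 0.847). Hence R(7, 7) > 27, i.e. R(7, 7) ≥ 28.

Largest n = 27; hence R(7, 7) > 27.


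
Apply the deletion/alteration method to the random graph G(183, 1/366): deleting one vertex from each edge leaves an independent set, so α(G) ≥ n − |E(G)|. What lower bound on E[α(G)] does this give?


E[|E(G)|] = C(183, 2)·p = 16653 · (1/366) = 91/2.
E[α(G)] ≥ n − E[|E(G)|] = 183 − 91/2 = 275/2.
Numerically: ≈ 137.50000.
(This is only a lower bound; the true E[α(G)] may be larger.)

E[α(G)] ≥ 275/2 ≈ 137.50000.


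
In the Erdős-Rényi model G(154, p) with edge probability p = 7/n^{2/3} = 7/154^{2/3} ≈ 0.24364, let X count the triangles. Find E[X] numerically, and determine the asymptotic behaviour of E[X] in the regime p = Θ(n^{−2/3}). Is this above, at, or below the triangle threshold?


Number of potential triangles: C(154, 3) = 596904.
Each occurs with probability p³ ≈ (0.24364)³ ≈ 1.4462810e-02.
By linearity: E[X] = C(154, 3)·p³ ≈ 596904 · 1.4462810e-02 ≈ 8632.90909.
Since α = 2/3 < 1, p = c/n^{2/3} ≫ 1/n is above the triangle threshold p ~ 1/n. Asymptotically E[X] ~ (c³/6)·n^{3(1−α)} = (7³/6)·n^{1} → ∞; triangles are abundant w.h.p.

E[X] ≈ 8632.90909; in regime p = Θ(1/n^{2/3}) E[X] diverges (above the triangle threshold p ~ 1/n).


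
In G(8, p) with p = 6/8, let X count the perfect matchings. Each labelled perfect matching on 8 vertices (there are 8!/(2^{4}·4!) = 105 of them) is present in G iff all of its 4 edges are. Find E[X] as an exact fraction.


K_8 has 8!/(2^{4}·4!) = 105 labelled perfect matchings.
For each such perfect matching H, let X_H = 1 if all 4 edges of H are present in G. Then P[X_H = 1] = p^{4} = (3/4)^{4} = 81/256.
By linearity of expectation: E[X] = Σ_H E[X_H] = 105 · p^{4} = 105 · 81/256 = 8505/256.
Numerically: E[X] ≈ 33.2227.

E[X] = 105 · (3/4)^{4} = 8505/256 ≈ 33.2227.


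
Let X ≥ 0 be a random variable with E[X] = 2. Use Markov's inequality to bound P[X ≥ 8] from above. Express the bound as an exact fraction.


μ = E[X] = 2, a = 8.
Markov: P[X ≥ 8] ≤ μ/a = (2)/8 = 1/4.
Numerically: ≈ 0.25000.
(Since a = 8 > μ = 2.00000, the bound 1/4 is < 1 and informative.)

P[X ≥ 8] ≤ 1/4 ≈ 0.25000.


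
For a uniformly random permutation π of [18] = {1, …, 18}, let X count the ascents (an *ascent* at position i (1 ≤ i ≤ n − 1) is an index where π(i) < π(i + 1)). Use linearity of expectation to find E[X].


Write X = Σ X_I over i = 1, …, 17, with X_I the indicator of one ascent.
There are 17 indicators.
For each fixed i, the pair (π(i), π(i+1)) is a uniformly random ordered pair of distinct values from {1, …, 18}; by symmetry P[π(i) < π(i+1)] = 1/2.
By linearity: E[X] = 17 · (1/2) = (18 − 1) · (1/2) = 17/2 ≈ 8.5000.

E[X] = 17/2 = 8.5000.


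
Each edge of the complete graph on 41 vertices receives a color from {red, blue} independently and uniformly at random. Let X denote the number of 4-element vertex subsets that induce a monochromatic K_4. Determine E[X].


Let X = Σ_S X_S over the C(41, 4) = 101270 subsets S of size 4, where X_S = 1 if the K_4 on S is monochromatic.
For a fixed S, the K_4 on S has C(4, 2) = 6 edges. P[all 6 edges red] = (1/2)^6, and likewise for blue, so P[monochromatic] = 2·(1/2)^6 = 2^{1 − 6} = 1/32.
By linearity: E[X] = C(41, 4) · 2^{1 − 6} = 101270 · 1/32 = 50635/16.
Numerically: E[X] ≈ 3164.687500.

E[X] = C(41,4)·2^(1−C(4,2)) = 50635/16 ≈ 3164.687500.


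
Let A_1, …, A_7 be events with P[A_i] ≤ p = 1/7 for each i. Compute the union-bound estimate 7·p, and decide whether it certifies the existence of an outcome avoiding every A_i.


Union bound: P[∪_{i=1}^{7} A_i] ≤ Σ_i P[A_i] ≤ 7·p = 7·(1/7) = 1.
Numerically: 1 ≈ 1.00000.
Is 1 < 1? NO.
Since the bound 1 is ≥ 1, the union bound is uninformative here; it does NOT by itself certify existence.

7·p = 1 ≈ 1.00000; existence NOT certified by the union bound.


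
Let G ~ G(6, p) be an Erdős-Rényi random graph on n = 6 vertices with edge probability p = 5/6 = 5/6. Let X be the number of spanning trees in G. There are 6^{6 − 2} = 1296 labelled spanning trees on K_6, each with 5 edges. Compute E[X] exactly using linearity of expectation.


K_6 has 6^{6 − 2} = 1296 labelled spanning trees.
For each such spanning tree H, let X_H = 1 if all 5 edges of H are present in G. Then P[X_H = 1] = p^{5} = (5/6)^{5} = 3125/7776.
By linearity: E[X] = Σ_H E[X_H] = 1296 · p^{5} = 1296 · 3125/7776 = 3125/6.
Numerically: E[X] ≈ 521.

E[X] = 1296 · (5/6)^{5} = 3125/6 ≈ 521.


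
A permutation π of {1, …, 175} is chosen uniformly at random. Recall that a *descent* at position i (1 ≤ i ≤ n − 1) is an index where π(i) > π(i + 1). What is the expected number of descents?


Write X = Σ X_I over i = 1, …, 174, with X_I the indicator of one descent.
There are 174 indicators.
For each fixed i, the pair (π(i), π(i+1)) is a uniformly random ordered pair of distinct values from {1, …, 175}; by symmetry P[π(i) > π(i+1)] = 1/2.
By linearity: E[X] = 174 · (1/2) = (175 − 1) · (1/2) = 87 ≈ 87.000.

E[X] = 87 = 87.000.


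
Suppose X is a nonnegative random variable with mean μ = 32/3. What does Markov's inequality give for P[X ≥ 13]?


μ = E[X] = 32/3, a = 13.
Markov: P[X ≥ 13] ≤ μ/a = (32/3)/13 = 32/39.
Numerically: ≈ 0.8205.
(Since a = 13 > μ = 10.6667, the bound 32/39 is < 1 and informative.)

P[X ≥ 13] ≤ 32/39 ≈ 0.8205.


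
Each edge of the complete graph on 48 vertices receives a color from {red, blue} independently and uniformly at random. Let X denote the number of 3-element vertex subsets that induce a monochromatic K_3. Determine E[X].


Let X = Σ_S X_S over the C(48, 3) = 17296 subsets S of size 3, where X_S = 1 if the K_3 on S is monochromatic.
For a fixed S, the K_3 on S has C(3, 2) = 3 edges. P[all 3 edges red] = (1/2)^3, and likewise for blue, so P[monochromatic] = 2·(1/2)^3 = 2^{1 − 3} = 1/4.
Summing: E[X] = C(48, 3) · 2^{1 − 3} = 17296 · 1/4 = 4324.
Numerically: E[X] ≈ 4324.000000.

E[X] = C(48,3)·2^(1−C(3,2)) = 4324 ≈ 4324.000000.


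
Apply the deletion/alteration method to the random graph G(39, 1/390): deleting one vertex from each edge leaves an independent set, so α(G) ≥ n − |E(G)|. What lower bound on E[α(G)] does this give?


E[|E(G)|] = C(39, 2)·p = 741 · (1/390) = 19/10.
E[α(G)] ≥ n − E[|E(G)|] = 39 − 19/10 = 371/10.
Numerically: ≈ 37.100.
(This is only a lower bound; the true E[α(G)] may be larger.)

E[α(G)] ≥ 371/10 ≈ 37.100.


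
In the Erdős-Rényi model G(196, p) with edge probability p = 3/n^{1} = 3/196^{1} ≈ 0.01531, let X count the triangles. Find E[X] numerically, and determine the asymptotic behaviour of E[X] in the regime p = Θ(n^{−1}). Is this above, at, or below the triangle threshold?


Number of potential triangles: C(196, 3) = 1235780.
Each occurs with probability p³ ≈ (0.01531)³ ≈ 3.585878e-06.
By linearity: E[X] = C(196, 3)·p³ ≈ 1235780 · 3.585878e-06 ≈ 4.4314.
Here α = 1, so p = 3/n is exactly at the triangle threshold p ~ 1/n. Asymptotically E[X] → c³/6 = 3³/6 = 9/2 ≈ 4.5000, a bounded constant. In this regime the triangle count is asymptotically Poisson(c³/6).

E[X] ≈ 4.4314; in regime p = Θ(1/n^{1}) E[X] stays bounded (at the triangle threshold p ~ 1/n).


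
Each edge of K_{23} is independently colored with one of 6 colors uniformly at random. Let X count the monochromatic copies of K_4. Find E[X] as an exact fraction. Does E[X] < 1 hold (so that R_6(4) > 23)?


E[X] = C(23, 4) · 6^{1 − 6} = 8855 · 6^{−5} = 8855/7776.
As a reduced fraction: E[X] = 8855/7776 ≈ 1.1387603.
Is E[X] < 1? NO.
Since E[X] ≥ 1, the first-moment bound is inconclusive at n = 23; it does NOT by itself certify R_6(4) > 23.

E[X] = 8855/7776 ≈ 1.1387603; E[X] ≥ 1; first-moment method inconclusive here.


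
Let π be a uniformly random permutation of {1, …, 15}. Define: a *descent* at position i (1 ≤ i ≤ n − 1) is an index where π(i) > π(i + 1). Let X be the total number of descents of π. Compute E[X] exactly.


Write X = Σ X_I over i = 1, …, 14, with X_I the indicator of one descent.
There are 14 indicators.
For each fixed i, the pair (π(i), π(i+1)) is a uniformly random ordered pair of distinct values from {1, …, 15}; by symmetry P[π(i) > π(i+1)] = 1/2.
By linearity: E[X] = 14 · (1/2) = (15 − 1) · (1/2) = 7 ≈ 7.000000.

E[X] = 7 = 7.000000.


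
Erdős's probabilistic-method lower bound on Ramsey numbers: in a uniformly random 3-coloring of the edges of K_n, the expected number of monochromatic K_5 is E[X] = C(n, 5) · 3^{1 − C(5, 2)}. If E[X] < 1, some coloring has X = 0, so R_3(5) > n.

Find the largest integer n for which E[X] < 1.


We need C(n, 5) · 3^{1 − 10} < 1, i.e. C(n, 5) < 3^{10 − 1} = 19683.
Check values of n near the boundary:
  n = 16: C(16, 5) = 4368; 4368 < 19683? YES
  n = 17: C(17, 5) = 6188; 6188 < 19683? YES
  n = 18: C(18, 5) = 8568; 8568 < 19683? YES
  n = 19: C(19, 5) = 11628; 11628 < 19683? YES
  n = 20: C(20, 5) = 15504; 15504 < 19683? YES
  n = 21: C(21, 5) = 20349; 20349 < 19683? NO
  n = 22: C(22, 5) = 26334; 26334 < 19683? NO
The largest n with C(n, 5) < 19683 is n = 20 (where E[X] = 5168/6561 ≈ 0.78768). Hence R_3(5) > 20, i.e. R_3(5) ≥ 21.

Largest n = 20; hence R_3(5) > 20.


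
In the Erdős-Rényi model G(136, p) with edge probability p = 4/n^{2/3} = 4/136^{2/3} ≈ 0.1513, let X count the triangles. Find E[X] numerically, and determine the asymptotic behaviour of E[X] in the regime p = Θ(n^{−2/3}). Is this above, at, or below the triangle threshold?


Number of potential triangles: C(136, 3) = 410040.
Each occurs with probability p³ ≈ (0.1513)³ ≈ 3.460208e-03.
By linearity: E[X] = C(136, 3)·p³ ≈ 410040 · 3.460208e-03 ≈ 1418.8235.
Since α = 2/3 < 1, p = c/n^{2/3} ≫ 1/n is above the triangle threshold p ~ 1/n. Asymptotically E[X] ~ (c³/6)·n^{3(1−α)} = (4³/6)·n^{1} → ∞; triangles are abundant w.h.p.

E[X] ≈ 1418.8235; in regime p = Θ(1/n^{2/3}) E[X] diverges (above the triangle threshold p ~ 1/n).


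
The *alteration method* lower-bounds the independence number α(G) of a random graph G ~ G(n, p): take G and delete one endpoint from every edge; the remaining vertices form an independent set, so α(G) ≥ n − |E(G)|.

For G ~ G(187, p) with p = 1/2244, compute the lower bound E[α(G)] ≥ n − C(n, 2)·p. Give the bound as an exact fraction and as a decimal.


E[|E(G)|] = C(187, 2)·p = 17391 · (1/2244) = 31/4.
E[α(G)] ≥ n − E[|E(G)|] = 187 − 31/4 = 717/4.
Numerically: ≈ 179.25000.
(This is only a lower bound; the true E[α(G)] may be larger.)

E[α(G)] ≥ 717/4 ≈ 179.25000.


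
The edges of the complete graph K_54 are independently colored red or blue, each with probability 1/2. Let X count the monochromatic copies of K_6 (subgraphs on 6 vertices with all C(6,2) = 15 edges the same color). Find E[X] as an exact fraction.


Let X = Σ_S X_S over the C(54, 6) = 25827165 subsets S of size 6, where X_S = 1 if the K_6 on S is monochromatic.
For a fixed S, the K_6 on S has C(6, 2) = 15 edges. P[all 15 edges red] = (1/2)^15, and likewise for blue, so P[monochromatic] = 2·(1/2)^15 = 2^{1 − 15} = 1/16384.
By linearity: E[X] = C(54, 6) · 2^{1 − 15} = 25827165 · 1/16384 = 25827165/16384.
Numerically: E[X] ≈ 1576.36505.

E[X] = C(54,6)·2^(1−C(6,2)) = 25827165/16384 ≈ 1576.36505.


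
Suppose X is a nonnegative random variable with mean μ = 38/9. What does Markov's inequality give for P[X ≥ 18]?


μ = E[X] = 38/9, a = 18.
Markov: P[X ≥ 18] ≤ μ/a = (38/9)/18 = 19/81.
Numerically: ≈ 0.235.
(Since a = 18 > μ = 4.222, the bound 19/81 is < 1 and informative.)

P[X ≥ 18] ≤ 19/81 ≈ 0.235.


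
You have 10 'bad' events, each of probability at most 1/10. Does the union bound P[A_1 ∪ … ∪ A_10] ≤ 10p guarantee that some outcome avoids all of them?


Union bound: P[∪_{i=1}^{10} A_i] ≤ Σ_i P[A_i] ≤ 10·p = 10·(1/10) = 1.
Numerically: 1 ≈ 1.00000.
Is 1 < 1? NO.
Since the bound 1 is ≥ 1, the union bound is uninformative here; it does NOT by itself certify existence.

10·p = 1 ≈ 1.00000; existence NOT certified by the union bound.


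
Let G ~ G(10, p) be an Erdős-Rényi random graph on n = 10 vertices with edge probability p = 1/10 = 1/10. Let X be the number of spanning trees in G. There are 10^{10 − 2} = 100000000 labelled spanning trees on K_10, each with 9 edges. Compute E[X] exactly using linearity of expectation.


K_10 has 10^{10 − 2} = 100000000 labelled spanning trees.
For each such spanning tree H, let X_H = 1 if all 9 edges of H are present in G. Then P[X_H = 1] = p^{9} = (1/10)^{9} = 1/1000000000.
Summing the indicators: E[X] = Σ_H E[X_H] = 100000000 · p^{9} = 100000000 · 1/1000000000 = 1/10.
Numerically: E[X] ≈ 0.1.

E[X] = 100000000 · (1/10)^{9} = 1/10 ≈ 0.1.
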